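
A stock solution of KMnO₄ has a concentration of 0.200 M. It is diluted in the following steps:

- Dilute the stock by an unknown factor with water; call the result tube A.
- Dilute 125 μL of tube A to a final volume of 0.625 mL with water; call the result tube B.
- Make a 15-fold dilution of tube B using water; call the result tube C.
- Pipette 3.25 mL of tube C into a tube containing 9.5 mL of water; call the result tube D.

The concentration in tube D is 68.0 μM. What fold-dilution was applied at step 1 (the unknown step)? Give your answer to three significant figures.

Step 1: unknown factor x
Step 2: 125 μL brought to 0.625 mL → factor 625/125 = 5
Step 3: 15-fold → factor 15
Step 4: 3.25 mL + 9.5 mL = 12.75 mL total → factor 12.75/3.25 = 3.9231
Product of known-step factors = 294.23
Overall factor = 0.200 M / (68.0 μM) = 2941.2
x = 2941.2 / 294.23 = 10.0

10.0-fold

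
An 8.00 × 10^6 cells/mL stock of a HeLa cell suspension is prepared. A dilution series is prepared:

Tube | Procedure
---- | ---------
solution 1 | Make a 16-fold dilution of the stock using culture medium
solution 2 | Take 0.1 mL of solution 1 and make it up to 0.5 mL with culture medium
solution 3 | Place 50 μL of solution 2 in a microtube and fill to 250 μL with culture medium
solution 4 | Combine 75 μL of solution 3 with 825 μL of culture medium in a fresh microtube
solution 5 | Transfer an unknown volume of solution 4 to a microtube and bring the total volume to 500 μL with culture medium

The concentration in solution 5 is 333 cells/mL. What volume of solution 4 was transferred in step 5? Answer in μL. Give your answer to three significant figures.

Step 1: 16-fold → factor 16
Step 2: 0.1 mL brought to 0.5 mL → factor 0.5/0.1 = 5
Step 3: 50 μL brought to 250 μL → factor 250/50 = 5
Step 4: 75 μL + 825 μL = 900 μL total → factor 900/75 = 12
Step 5: v brought to 500 μL → factor = 500 μL/v
Product of known-step factors = 4800
Overall factor = 8.00 × 10^6 cells/mL / (333 cells/mL) = 24024
Step-5 factor = 24024 / 4800 = 5.005
v = 500 μL / 5.005 = 99.9 μL

99.9 μL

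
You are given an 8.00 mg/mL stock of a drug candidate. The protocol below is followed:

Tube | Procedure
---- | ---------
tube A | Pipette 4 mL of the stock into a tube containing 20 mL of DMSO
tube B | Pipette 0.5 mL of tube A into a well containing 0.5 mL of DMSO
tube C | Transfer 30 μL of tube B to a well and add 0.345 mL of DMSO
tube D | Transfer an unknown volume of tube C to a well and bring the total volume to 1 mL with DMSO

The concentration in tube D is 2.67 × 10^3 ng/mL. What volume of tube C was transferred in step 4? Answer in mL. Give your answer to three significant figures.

Step 1: 4 mL + 20 mL = 24 mL total → factor 24/4 = 6
Step 2: 0.5 mL + 0.5 mL = 1 mL total → factor 1/0.5 = 2
Step 3: 30 μL + 0.345 mL = 375 μL total → factor 375/30 = 12.5
Step 4: v brought to 1 mL → factor = 1 mL/v
Product of known-step factors = 150
Overall factor = 8.00 mg/mL / (2.67 × 10^3 ng/mL) = 2996.3
Step-4 factor = 2996.3 / 150 = 19.975
v = 1 mL / 19.975 = 0.0501 mL

0.0501 mL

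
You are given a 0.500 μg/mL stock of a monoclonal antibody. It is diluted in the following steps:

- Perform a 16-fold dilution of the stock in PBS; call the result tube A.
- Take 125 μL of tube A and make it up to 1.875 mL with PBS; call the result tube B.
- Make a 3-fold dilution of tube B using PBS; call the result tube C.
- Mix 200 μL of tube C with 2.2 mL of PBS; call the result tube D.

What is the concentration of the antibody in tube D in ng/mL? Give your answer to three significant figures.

Step 1: 16-fold → factor 16
Step 2: 125 μL brought to 1.875 mL → factor 1875/125 = 15
Step 3: 3-fold → factor 3
Step 4: 200 μL + 2.2 mL = 2400 μL total → factor 2400/200 = 12
Overall dilution factor = 16 × 15 × 3 × 12 = 8640
Final = 0.500 μg/mL / 8640 = 5.787 × 10^-5 μg/mL = 0.0579 ng/mL

0.0579 ng/mL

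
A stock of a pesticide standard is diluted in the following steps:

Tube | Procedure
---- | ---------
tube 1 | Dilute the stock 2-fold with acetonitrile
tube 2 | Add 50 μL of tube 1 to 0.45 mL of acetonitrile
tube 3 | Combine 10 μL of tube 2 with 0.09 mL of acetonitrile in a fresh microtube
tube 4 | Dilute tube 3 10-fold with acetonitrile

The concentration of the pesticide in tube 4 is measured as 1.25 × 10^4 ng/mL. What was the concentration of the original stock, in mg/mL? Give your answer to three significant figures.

25.0 mg/mL

Step 1: 2-fold → factor 2
Step 2: 50 μL + 0.45 mL = 500 μL total → factor 500/50 = 10
Step 3: 10 μL + 0.09 mL = 100 μL total → factor 100/10 = 10
Step 4: 10-fold → factor 10
Overall dilution factor = 2 × 10 × 10 × 10 = 2000
Stock = 1.25 × 10^4 ng/mL × 2000 = 2.500 × 10^7 ng/mL = 25.0 mg/mL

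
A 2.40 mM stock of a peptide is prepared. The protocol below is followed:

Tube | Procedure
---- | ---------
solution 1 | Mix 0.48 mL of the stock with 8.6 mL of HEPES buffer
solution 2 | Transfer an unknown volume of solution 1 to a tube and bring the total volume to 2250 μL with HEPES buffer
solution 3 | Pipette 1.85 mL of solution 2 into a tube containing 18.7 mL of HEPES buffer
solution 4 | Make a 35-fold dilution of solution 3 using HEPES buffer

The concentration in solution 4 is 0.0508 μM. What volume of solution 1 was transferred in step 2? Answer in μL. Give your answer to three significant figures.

350 μL

Step 1: 0.48 mL + 8.6 mL = 9.08 mL total → factor 9.08/0.48 = 18.917
Step 2: v brought to 2250 μL → factor = 2250 μL/v
Step 3: 1.85 mL + 18.7 mL = 20.55 mL total → factor 20.55/1.85 = 11.108
Step 4: 35-fold → factor 35
Product of known-step factors = 7354.5
Overall factor = 2.40 mM / (0.0508 μM) = 47244
Step-2 factor = 47244 / 7354.5 = 6.4238
v = 2250 μL / 6.4238 = 350 μL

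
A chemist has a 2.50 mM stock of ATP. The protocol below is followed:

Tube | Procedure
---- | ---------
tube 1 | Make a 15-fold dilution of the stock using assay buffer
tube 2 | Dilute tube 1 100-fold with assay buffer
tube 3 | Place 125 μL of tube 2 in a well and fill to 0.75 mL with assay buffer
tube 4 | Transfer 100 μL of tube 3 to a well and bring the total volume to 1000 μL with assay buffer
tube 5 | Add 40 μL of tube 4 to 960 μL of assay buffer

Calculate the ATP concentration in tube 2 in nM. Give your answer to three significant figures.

Step 1: 15-fold → factor 15
Step 2: 100-fold → factor 100
Dilution factor through tube 2 = 15 × 100 = 1500
[tube 2] = 2.50 mM / 1500 = 0.001667 mM = 1.67 × 10^3 nM

1.67 × 10^3 nM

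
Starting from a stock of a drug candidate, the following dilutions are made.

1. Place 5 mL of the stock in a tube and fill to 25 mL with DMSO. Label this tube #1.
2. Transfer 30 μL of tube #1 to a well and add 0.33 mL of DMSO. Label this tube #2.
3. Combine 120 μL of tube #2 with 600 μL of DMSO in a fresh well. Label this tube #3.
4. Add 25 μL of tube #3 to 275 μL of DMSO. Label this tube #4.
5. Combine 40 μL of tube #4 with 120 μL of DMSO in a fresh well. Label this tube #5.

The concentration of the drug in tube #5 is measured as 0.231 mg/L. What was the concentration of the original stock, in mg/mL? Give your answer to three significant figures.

3.99 mg/mL

Step 1: 5 mL brought to 25 mL → factor 25/5 = 5
Step 2: 30 μL + 0.33 mL = 360 μL total → factor 360/30 = 12
Step 3: 120 μL + 600 μL = 720 μL total → factor 720/120 = 6
Step 4: 25 μL + 275 μL = 300 μL total → factor 300/25 = 12
Step 5: 40 μL + 120 μL = 160 μL total → factor 160/40 = 4
Overall dilution factor = 5 × 12 × 6 × 12 × 4 = 17280
Stock = 0.231 mg/L × 17280 = 3992 mg/L = 3.99 mg/mL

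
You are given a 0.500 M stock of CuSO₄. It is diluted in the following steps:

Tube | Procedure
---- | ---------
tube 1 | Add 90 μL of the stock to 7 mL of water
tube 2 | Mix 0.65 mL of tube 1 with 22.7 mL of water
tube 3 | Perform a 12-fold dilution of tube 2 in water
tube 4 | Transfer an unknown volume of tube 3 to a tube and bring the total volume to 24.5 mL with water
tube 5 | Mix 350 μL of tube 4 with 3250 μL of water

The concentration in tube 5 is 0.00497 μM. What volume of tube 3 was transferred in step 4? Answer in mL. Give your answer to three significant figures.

0.0851 mL

Step 1: 90 μL + 7 mL = 7090 μL total → factor 7090/90 = 78.778
Step 2: 0.65 mL + 22.7 mL = 23.35 mL total → factor 23.35/0.65 = 35.923
Step 3: 12-fold → factor 12
Step 4: v brought to 24.5 mL → factor = 24.5 mL/v
Step 5: 350 μL + 3250 μL = 3600 μL total → factor 3600/350 = 10.286
Product of known-step factors = 3.493 × 10^5
Overall factor = 0.500 M / (0.00497 μM) = 1.006 × 10^8
Step-4 factor = 1.006 × 10^8 / 3.493 × 10^5 = 288.02
v = 24.5 mL / 288.02 = 0.0851 mL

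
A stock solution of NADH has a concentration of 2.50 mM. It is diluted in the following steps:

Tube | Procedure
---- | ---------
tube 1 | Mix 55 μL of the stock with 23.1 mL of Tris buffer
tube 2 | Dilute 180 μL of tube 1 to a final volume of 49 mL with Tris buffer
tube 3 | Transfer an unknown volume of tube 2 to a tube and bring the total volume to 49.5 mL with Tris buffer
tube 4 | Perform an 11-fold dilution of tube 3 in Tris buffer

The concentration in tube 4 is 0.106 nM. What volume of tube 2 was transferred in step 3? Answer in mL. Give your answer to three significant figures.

Step 1: 55 μL + 23.1 mL = 23155 μL total → factor 23155/55 = 421
Step 2: 180 μL brought to 49 mL → factor 49000/180 = 272.22
Step 3: v brought to 49.5 mL → factor = 49.5 mL/v
Step 4: 11-fold → factor 11
Product of known-step factors = 1.2607 × 10^6
Overall factor = 2.50 mM / (0.106 nM) = 2.3585 × 10^7
Step-3 factor = 2.3585 × 10^7 / 1.2607 × 10^6 = 18.708
v = 49.5 mL / 18.708 = 2.65 mL

2.65 mL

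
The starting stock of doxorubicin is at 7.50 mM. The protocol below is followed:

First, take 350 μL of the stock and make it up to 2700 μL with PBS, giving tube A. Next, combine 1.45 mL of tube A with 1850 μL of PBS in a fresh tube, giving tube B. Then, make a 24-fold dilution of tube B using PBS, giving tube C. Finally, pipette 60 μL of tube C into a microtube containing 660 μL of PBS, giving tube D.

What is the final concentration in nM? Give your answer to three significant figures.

Step 1: 350 μL brought to 2700 μL → factor 2700/350 = 7.7143
Step 2: 1.45 mL + 1850 μL = 3.3 mL total → factor 3.3/1.45 = 2.2759
Step 3: 24-fold → factor 24
Step 4: 60 μL + 660 μL = 720 μL total → factor 720/60 = 12
Overall dilution factor = 7.7143 × 2.2759 × 24 × 12 = 5056.3
Final = 7.50 mM / 5056.3 = 0.001483 mM = 1.48 × 10^3 nM

1.48 × 10^3 nM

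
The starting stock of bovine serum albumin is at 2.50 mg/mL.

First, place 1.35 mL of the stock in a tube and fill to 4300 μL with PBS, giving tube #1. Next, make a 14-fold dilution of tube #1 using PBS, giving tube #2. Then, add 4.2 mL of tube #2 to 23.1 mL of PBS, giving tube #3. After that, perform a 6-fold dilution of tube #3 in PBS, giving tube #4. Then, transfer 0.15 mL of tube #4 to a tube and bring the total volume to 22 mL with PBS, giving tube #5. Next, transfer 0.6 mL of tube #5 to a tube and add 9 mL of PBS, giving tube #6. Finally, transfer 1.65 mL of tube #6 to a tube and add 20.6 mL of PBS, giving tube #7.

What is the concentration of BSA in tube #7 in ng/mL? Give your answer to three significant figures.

Step 1: 1.35 mL brought to 4300 μL → factor 4.3/1.35 = 3.1852
Step 2: 14-fold → factor 14
Step 3: 4.2 mL + 23.1 mL = 27.3 mL total → factor 27.3/4.2 = 6.5
Step 4: 6-fold → factor 6
Step 5: 0.15 mL brought to 22 mL → factor 22/0.15 = 146.67
Step 6: 0.6 mL + 9 mL = 9.6 mL total → factor 9.6/0.6 = 16
Step 7: 1.65 mL + 20.6 mL = 22.25 mL total → factor 22.25/1.65 = 13.485
Overall dilution factor = 3.1852 × 14 × 6.5 × 6 × 146.67 × 16 × 13.485 = 5.5033 × 10^7
Final = 2.50 mg/mL / 5.5033 × 10^7 = 4.543 × 10^-8 mg/mL = 0.0454 ng/mL

0.0454 ng/mL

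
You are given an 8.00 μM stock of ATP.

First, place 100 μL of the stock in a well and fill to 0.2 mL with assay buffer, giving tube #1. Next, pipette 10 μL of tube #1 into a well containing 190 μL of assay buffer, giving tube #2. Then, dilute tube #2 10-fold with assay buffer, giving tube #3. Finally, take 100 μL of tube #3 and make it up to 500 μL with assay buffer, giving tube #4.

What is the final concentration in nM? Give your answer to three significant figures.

4.00 nM

Step 1: 100 μL brought to 0.2 mL → factor 200/100 = 2
Step 2: 10 μL + 190 μL = 200 μL total → factor 200/10 = 20
Step 3: 10-fold → factor 10
Step 4: 100 μL brought to 500 μL → factor 500/100 = 5
Overall dilution factor = 2 × 20 × 10 × 5 = 2000
Final = 8.00 μM / 2000 = 0.004000 μM = 4.00 nM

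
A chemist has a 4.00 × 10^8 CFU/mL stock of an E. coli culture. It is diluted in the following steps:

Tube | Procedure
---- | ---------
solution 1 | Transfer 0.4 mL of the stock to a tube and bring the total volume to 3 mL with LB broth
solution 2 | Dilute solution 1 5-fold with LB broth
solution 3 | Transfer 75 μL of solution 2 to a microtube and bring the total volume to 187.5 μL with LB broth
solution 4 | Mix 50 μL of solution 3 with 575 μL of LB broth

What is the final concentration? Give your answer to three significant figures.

Step 1: 0.4 mL brought to 3 mL → factor 3/0.4 = 7.5
Step 2: 5-fold → factor 5
Step 3: 75 μL brought to 187.5 μL → factor 187.5/75 = 2.5
Step 4: 50 μL + 575 μL = 625 μL total → factor 625/50 = 12.5
Overall dilution factor = 7.5 × 5 × 2.5 × 12.5 = 1171.9
Final = 4.00 × 10^8 CFU/mL / 1171.9 = 3.41 × 10^5 CFU/mL

3.41 × 10^5 CFU/mL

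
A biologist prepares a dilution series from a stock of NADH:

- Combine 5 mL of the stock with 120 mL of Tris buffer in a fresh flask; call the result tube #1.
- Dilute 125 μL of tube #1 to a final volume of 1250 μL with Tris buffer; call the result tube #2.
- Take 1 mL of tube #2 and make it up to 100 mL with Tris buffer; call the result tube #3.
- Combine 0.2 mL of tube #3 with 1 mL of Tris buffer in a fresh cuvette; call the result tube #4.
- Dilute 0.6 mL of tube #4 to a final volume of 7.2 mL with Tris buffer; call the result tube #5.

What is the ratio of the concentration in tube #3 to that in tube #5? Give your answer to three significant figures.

Step 1: 5 mL + 120 mL = 125 mL total → factor 125/5 = 25
Step 2: 125 μL brought to 1250 μL → factor 1250/125 = 10
Step 3: 1 mL brought to 100 mL → factor 100/1 = 100
Step 4: 0.2 mL + 1 mL = 1.2 mL total → factor 1.2/0.2 = 6
Step 5: 0.6 mL brought to 7.2 mL → factor 7.2/0.6 = 12
Dilution factor to tube #3 = 25000; to tube #5 = 1.8 × 10^6
[tube #3]/[tube #5] = (factor to tube #5)/(factor to tube #3) = 1.8 × 10^6/25000 = 72.0

72.0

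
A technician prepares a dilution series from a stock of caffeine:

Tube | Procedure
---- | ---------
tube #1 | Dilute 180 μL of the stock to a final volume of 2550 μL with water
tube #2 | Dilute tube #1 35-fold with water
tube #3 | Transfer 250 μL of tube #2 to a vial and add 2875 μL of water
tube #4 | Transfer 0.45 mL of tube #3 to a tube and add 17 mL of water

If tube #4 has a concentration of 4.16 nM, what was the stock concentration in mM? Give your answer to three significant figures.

1.00 mM

Step 1: 180 μL brought to 2550 μL → factor 2550/180 = 14.167
Step 2: 35-fold → factor 35
Step 3: 250 μL + 2875 μL = 3125 μL total → factor 3125/250 = 12.5
Step 4: 0.45 mL + 17 mL = 17.45 mL total → factor 17.45/0.45 = 38.778
Overall dilution factor = 14.167 × 35 × 12.5 × 38.778 = 2.4034 × 10^5
Stock = 4.16 nM × 2.4034 × 10^5 = 9.998 × 10^5 nM = 1.00 mM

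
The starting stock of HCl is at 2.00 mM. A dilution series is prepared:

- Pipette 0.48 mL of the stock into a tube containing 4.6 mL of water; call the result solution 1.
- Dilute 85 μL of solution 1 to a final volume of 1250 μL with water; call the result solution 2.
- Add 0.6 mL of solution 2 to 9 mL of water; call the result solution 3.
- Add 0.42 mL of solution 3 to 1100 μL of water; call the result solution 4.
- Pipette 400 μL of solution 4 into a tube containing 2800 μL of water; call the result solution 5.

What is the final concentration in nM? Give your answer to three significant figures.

27.7 nM

Step 1: 0.48 mL + 4.6 mL = 5.08 mL total → factor 5.08/0.48 = 10.583
Step 2: 85 μL brought to 1250 μL → factor 1250/85 = 14.706
Step 3: 0.6 mL + 9 mL = 9.6 mL total → factor 9.6/0.6 = 16
Step 4: 0.42 mL + 1100 μL = 1.52 mL total → factor 1.52/0.42 = 3.619
Step 5: 400 μL + 2800 μL = 3200 μL total → factor 3200/400 = 8
Overall dilution factor = 10.583 × 14.706 × 16 × 3.619 × 8 = 72097
Final = 2.00 mM / 72097 = 2.774 × 10^-5 mM = 27.7 nM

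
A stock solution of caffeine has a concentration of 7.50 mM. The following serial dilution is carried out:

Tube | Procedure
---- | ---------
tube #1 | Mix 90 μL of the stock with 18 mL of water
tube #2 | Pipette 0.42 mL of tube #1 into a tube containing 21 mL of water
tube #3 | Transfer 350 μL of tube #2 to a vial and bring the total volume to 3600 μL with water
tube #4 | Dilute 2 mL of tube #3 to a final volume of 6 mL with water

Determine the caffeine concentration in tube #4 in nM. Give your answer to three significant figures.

Step 1: 90 μL + 18 mL = 18090 μL total → factor 18090/90 = 201
Step 2: 0.42 mL + 21 mL = 21.42 mL total → factor 21.42/0.42 = 51
Step 3: 350 μL brought to 3600 μL → factor 3600/350 = 10.286
Step 4: 2 mL brought to 6 mL → factor 6/2 = 3
Overall dilution factor = 201 × 51 × 10.286 × 3 = 3.1632 × 10^5
Final = 7.50 mM / 3.1632 × 10^5 = 2.371 × 10^-5 mM = 23.7 nM

23.7 nM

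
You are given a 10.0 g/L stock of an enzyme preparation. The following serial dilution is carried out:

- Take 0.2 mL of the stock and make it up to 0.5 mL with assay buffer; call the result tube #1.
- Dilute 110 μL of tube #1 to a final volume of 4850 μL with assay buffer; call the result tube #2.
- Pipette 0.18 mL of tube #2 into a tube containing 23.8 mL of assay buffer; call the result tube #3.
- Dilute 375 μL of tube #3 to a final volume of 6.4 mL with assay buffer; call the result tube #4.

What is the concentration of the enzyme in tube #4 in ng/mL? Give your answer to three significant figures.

39.9 ng/mL

Step 1: 0.2 mL brought to 0.5 mL → factor 0.5/0.2 = 2.5
Step 2: 110 μL brought to 4850 μL → factor 4850/110 = 44.091
Step 3: 0.18 mL + 23.8 mL = 23.98 mL total → factor 23.98/0.18 = 133.22
Step 4: 375 μL brought to 6.4 mL → factor 6400/375 = 17.067
Overall dilution factor = 2.5 × 44.091 × 133.22 × 17.067 = 2.5062 × 10^5
Final = 10.0 g/L / 2.5062 × 10^5 = 3.990 × 10^-5 g/L = 39.9 ng/mL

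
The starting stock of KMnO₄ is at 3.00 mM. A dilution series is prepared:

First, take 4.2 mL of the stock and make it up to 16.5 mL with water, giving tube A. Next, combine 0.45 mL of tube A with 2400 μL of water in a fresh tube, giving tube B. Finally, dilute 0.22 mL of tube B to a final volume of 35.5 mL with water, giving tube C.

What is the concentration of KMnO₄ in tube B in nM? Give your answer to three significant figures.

Step 1: 4.2 mL brought to 16.5 mL → factor 16.5/4.2 = 3.9286
Step 2: 0.45 mL + 2400 μL = 2.85 mL total → factor 2.85/0.45 = 6.3333
Dilution factor through tube B = 3.9286 × 6.3333 = 24.881
[tube B] = 3.00 mM / 24.881 = 0.1206 mM = 1.21 × 10^5 nM

1.21 × 10^5 nM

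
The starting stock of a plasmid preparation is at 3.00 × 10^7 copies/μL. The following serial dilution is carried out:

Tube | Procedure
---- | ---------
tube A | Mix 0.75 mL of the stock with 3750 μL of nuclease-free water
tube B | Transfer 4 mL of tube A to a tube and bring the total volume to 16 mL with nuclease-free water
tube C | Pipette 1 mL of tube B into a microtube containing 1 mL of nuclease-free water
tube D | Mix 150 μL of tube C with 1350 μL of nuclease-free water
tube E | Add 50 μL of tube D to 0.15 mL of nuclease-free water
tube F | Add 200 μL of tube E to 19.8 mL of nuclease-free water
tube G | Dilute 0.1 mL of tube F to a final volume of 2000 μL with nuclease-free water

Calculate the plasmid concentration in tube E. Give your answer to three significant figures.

1.56 × 10^4 copies/μL

Step 1: 0.75 mL + 3750 μL = 4.5 mL total → factor 4.5/0.75 = 6
Step 2: 4 mL brought to 16 mL → factor 16/4 = 4
Step 3: 1 mL + 1 mL = 2 mL total → factor 2/1 = 2
Step 4: 150 μL + 1350 μL = 1500 μL total → factor 1500/150 = 10
Step 5: 50 μL + 0.15 mL = 200 μL total → factor 200/50 = 4
Dilution factor through tube E = 6 × 4 × 2 × 10 × 4 = 1920
[tube E] = 3.00 × 10^7 copies/μL / 1920 = 1.56 × 10^4 copies/μL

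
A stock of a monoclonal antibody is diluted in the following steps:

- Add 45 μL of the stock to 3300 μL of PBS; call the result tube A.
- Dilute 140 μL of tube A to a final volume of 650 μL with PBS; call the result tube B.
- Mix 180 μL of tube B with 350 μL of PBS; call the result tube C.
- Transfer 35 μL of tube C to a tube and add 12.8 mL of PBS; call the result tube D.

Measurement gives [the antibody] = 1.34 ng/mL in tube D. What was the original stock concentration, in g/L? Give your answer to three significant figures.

Step 1: 45 μL + 3300 μL = 3345 μL total → factor 3345/45 = 74.333
Step 2: 140 μL brought to 650 μL → factor 650/140 = 4.6429
Step 3: 180 μL + 350 μL = 530 μL total → factor 530/180 = 2.9444
Step 4: 35 μL + 12.8 mL = 12835 μL total → factor 12835/35 = 366.71
Overall dilution factor = 74.333 × 4.6429 × 2.9444 × 366.71 = 3.7265 × 10^5
Stock = 1.34 ng/mL × 3.7265 × 10^5 = 4.993 × 10^5 ng/mL = 0.499 g/L

0.499 g/L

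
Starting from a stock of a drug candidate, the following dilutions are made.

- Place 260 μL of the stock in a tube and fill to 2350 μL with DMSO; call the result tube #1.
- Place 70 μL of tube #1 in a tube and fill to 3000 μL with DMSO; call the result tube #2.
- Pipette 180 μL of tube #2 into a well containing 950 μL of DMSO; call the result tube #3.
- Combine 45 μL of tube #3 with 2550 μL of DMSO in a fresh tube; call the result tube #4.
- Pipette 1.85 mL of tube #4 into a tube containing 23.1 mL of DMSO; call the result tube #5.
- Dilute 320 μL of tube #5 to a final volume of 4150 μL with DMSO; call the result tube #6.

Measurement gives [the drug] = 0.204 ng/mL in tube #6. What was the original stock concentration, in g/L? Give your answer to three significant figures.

Step 1: 260 μL brought to 2350 μL → factor 2350/260 = 9.0385
Step 2: 70 μL brought to 3000 μL → factor 3000/70 = 42.857
Step 3: 180 μL + 950 μL = 1130 μL total → factor 1130/180 = 6.2778
Step 4: 45 μL + 2550 μL = 2595 μL total → factor 2595/45 = 57.667
Step 5: 1.85 mL + 23.1 mL = 24.95 mL total → factor 24.95/1.85 = 13.486
Step 6: 320 μL brought to 4150 μL → factor 4150/320 = 12.969
Overall dilution factor = 9.0385 × 42.857 × 6.2778 × 57.667 × 13.486 × 12.969 = 2.4527 × 10^7
Stock = 0.204 ng/mL × 2.4527 × 10^7 = 5.004 × 10^6 ng/mL = 5.00 g/L

5.00 g/L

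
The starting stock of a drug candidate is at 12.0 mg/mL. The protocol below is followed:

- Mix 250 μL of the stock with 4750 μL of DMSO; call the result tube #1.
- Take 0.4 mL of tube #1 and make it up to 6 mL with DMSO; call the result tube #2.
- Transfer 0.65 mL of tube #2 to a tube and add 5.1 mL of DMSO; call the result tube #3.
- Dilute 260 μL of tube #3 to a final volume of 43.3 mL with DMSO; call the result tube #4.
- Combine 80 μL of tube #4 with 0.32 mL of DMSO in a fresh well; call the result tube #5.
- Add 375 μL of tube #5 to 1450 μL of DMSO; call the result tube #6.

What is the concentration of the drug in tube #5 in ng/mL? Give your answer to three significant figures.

5.43 ng/mL

Step 1: 250 μL + 4750 μL = 5000 μL total → factor 5000/250 = 20
Step 2: 0.4 mL brought to 6 mL → factor 6/0.4 = 15
Step 3: 0.65 mL + 5.1 mL = 5.75 mL total → factor 5.75/0.65 = 8.8462
Step 4: 260 μL brought to 43.3 mL → factor 43300/260 = 166.54
Step 5: 80 μL + 0.32 mL = 400 μL total → factor 400/80 = 5
Dilution factor through tube #5 = 20 × 15 × 8.8462 × 166.54 × 5 = 2.2098 × 10^6
[tube #5] = 12.0 mg/mL / 2.2098 × 10^6 = 5.430 × 10^-6 mg/mL = 5.43 ng/mL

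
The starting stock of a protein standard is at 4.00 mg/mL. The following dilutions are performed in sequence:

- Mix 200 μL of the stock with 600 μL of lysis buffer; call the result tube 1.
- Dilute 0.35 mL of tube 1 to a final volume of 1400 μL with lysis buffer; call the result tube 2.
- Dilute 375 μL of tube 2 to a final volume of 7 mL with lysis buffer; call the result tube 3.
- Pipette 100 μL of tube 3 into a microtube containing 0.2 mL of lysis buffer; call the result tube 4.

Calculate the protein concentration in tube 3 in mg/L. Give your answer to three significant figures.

13.4 mg/L

Step 1: 200 μL + 600 μL = 800 μL total → factor 800/200 = 4
Step 2: 0.35 mL brought to 1400 μL → factor 1.4/0.35 = 4
Step 3: 375 μL brought to 7 mL → factor 7000/375 = 18.667
Dilution factor through tube 3 = 4 × 4 × 18.667 = 298.67
[tube 3] = 4.00 mg/mL / 298.67 = 0.01339 mg/mL = 13.4 mg/L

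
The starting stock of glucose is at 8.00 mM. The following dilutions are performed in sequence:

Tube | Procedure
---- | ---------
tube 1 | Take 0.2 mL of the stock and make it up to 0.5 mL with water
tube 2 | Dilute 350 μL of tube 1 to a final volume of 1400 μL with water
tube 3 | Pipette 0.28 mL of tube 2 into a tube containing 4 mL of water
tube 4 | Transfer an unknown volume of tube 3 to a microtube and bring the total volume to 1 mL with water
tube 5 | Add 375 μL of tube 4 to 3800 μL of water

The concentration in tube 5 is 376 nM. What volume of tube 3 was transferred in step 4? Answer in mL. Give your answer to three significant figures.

Step 1: 0.2 mL brought to 0.5 mL → factor 0.5/0.2 = 2.5
Step 2: 350 μL brought to 1400 μL → factor 1400/350 = 4
Step 3: 0.28 mL + 4 mL = 4.28 mL total → factor 4.28/0.28 = 15.286
Step 4: v brought to 1 mL → factor = 1 mL/v
Step 5: 375 μL + 3800 μL = 4175 μL total → factor 4175/375 = 11.133
Product of known-step factors = 1701.8
Overall factor = 8.00 mM / (376 nM) = 21277
Step-4 factor = 21277 / 1701.8 = 12.502
v = 1 mL / 12.502 = 0.0800 mL

0.0800 mL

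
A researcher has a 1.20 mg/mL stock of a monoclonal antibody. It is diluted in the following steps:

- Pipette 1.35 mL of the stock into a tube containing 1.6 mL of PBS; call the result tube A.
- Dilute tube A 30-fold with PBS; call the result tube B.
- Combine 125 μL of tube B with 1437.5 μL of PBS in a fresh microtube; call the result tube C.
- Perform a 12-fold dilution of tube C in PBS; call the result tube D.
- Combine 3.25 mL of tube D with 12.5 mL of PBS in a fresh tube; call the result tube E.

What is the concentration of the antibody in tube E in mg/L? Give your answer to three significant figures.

0.0252 mg/L

Step 1: 1.35 mL + 1.6 mL = 2.95 mL total → factor 2.95/1.35 = 2.1852
Step 2: 30-fold → factor 30
Step 3: 125 μL + 1437.5 μL = 1562.5 μL total → factor 1562.5/125 = 12.5
Step 4: 12-fold → factor 12
Step 5: 3.25 mL + 12.5 mL = 15.75 mL total → factor 15.75/3.25 = 4.8462
Overall dilution factor = 2.1852 × 30 × 12.5 × 12 × 4.8462 = 47654
Final = 1.20 mg/mL / 47654 = 2.518 × 10^-5 mg/mL = 0.0252 mg/L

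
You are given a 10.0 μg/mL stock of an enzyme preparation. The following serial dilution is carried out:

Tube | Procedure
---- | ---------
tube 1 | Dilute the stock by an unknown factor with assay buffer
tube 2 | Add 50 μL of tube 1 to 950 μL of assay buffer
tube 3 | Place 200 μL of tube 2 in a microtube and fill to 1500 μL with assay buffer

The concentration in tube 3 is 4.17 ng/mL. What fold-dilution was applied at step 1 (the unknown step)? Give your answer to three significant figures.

16.0-fold

Step 1: unknown factor x
Step 2: 50 μL + 950 μL = 1000 μL total → factor 1000/50 = 20
Step 3: 200 μL brought to 1500 μL → factor 1500/200 = 7.5
Product of known-step factors = 150
Overall factor = 10.0 μg/mL / (4.17 ng/mL) = 2398.1
x = 2398.1 / 150 = 16.0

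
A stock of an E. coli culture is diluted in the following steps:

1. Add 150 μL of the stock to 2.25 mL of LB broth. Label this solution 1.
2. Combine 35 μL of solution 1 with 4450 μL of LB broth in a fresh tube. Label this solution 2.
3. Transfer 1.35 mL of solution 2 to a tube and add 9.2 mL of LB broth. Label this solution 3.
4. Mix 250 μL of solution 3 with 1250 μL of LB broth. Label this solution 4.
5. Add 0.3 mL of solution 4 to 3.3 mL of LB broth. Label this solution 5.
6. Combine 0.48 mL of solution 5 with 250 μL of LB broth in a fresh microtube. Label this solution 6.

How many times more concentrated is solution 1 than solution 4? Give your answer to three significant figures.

6.01 × 10^3

Step 1: 150 μL + 2.25 mL = 2400 μL total → factor 2400/150 = 16
Step 2: 35 μL + 4450 μL = 4485 μL total → factor 4485/35 = 128.14
Step 3: 1.35 mL + 9.2 mL = 10.55 mL total → factor 10.55/1.35 = 7.8148
Step 4: 250 μL + 1250 μL = 1500 μL total → factor 1500/250 = 6
Dilution factor to solution 1 = 16; to solution 4 = 96136
[solution 1]/[solution 4] = (factor to solution 4)/(factor to solution 1) = 96136/16 = 6.01 × 10^3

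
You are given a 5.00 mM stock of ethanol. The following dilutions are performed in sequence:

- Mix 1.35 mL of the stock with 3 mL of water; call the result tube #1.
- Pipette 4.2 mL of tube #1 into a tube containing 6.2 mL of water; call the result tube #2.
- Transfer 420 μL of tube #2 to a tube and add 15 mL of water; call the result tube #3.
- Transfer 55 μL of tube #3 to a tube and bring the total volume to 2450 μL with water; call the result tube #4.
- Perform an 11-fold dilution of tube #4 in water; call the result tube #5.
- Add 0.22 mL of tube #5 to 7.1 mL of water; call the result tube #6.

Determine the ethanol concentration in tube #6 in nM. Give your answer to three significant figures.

1.05 nM

Step 1: 1.35 mL + 3 mL = 4.35 mL total → factor 4.35/1.35 = 3.2222
Step 2: 4.2 mL + 6.2 mL = 10.4 mL total → factor 10.4/4.2 = 2.4762
Step 3: 420 μL + 15 mL = 15420 μL total → factor 15420/420 = 36.714
Step 4: 55 μL brought to 2450 μL → factor 2450/55 = 44.545
Step 5: 11-fold → factor 11
Step 6: 0.22 mL + 7.1 mL = 7.32 mL total → factor 7.32/0.22 = 33.273
Overall dilution factor = 3.2222 × 2.4762 × 36.714 × 44.545 × 11 × 33.273 = 4.7759 × 10^6
Final = 5.00 mM / 4.7759 × 10^6 = 1.047 × 10^-6 mM = 1.05 nM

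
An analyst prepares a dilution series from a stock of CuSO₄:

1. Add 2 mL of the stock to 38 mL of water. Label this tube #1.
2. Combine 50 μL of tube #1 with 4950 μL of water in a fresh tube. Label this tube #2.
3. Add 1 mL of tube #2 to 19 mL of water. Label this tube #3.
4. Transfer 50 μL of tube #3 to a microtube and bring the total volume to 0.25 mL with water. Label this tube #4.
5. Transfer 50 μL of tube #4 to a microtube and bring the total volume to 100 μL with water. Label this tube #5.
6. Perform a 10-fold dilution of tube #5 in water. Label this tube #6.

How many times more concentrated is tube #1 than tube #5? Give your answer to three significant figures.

Step 1: 2 mL + 38 mL = 40 mL total → factor 40/2 = 20
Step 2: 50 μL + 4950 μL = 5000 μL total → factor 5000/50 = 100
Step 3: 1 mL + 19 mL = 20 mL total → factor 20/1 = 20
Step 4: 50 μL brought to 0.25 mL → factor 250/50 = 5
Step 5: 50 μL brought to 100 μL → factor 100/50 = 2
Dilution factor to tube #1 = 20; to tube #5 = 4 × 10^5
[tube #1]/[tube #5] = (factor to tube #5)/(factor to tube #1) = 4 × 10^5/20 = 2.00 × 10^4

2.00 × 10^4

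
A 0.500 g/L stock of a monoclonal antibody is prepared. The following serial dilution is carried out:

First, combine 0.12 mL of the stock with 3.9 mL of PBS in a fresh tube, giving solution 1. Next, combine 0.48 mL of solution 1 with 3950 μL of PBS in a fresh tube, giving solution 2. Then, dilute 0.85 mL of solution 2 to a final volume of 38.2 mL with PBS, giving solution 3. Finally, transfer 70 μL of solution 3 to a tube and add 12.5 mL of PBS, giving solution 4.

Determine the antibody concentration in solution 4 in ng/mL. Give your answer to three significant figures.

Step 1: 0.12 mL + 3.9 mL = 4.02 mL total → factor 4.02/0.12 = 33.5
Step 2: 0.48 mL + 3950 μL = 4.43 mL total → factor 4.43/0.48 = 9.2292
Step 3: 0.85 mL brought to 38.2 mL → factor 38.2/0.85 = 44.941
Step 4: 70 μL + 12.5 mL = 12570 μL total → factor 12570/70 = 179.57
Overall dilution factor = 33.5 × 9.2292 × 44.941 × 179.57 = 2.4951 × 10^6
Final = 0.500 g/L / 2.4951 × 10^6 = 2.004 × 10^-7 g/L = 0.200 ng/mL

0.200 ng/mL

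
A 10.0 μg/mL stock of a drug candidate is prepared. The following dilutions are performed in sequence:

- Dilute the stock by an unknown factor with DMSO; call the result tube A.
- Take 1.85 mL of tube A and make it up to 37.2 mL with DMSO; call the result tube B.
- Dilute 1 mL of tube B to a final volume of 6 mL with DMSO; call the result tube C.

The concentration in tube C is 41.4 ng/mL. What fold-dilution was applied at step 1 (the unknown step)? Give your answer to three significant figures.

2.00-fold

Step 1: unknown factor x
Step 2: 1.85 mL brought to 37.2 mL → factor 37.2/1.85 = 20.108
Step 3: 1 mL brought to 6 mL → factor 6/1 = 6
Product of known-step factors = 120.65
Overall factor = 10.0 μg/mL / (41.4 ng/mL) = 241.55
x = 241.55 / 120.65 = 2.00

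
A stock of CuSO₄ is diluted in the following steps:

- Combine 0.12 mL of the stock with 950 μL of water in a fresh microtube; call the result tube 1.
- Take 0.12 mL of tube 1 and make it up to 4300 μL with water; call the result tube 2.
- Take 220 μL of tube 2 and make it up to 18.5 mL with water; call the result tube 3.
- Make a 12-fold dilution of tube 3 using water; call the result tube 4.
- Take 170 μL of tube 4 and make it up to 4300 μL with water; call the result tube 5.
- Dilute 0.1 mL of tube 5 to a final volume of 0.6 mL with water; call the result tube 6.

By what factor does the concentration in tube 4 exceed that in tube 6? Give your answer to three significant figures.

152

Step 1: 0.12 mL + 950 μL = 1.07 mL total → factor 1.07/0.12 = 8.9167
Step 2: 0.12 mL brought to 4300 μL → factor 4.3/0.12 = 35.833
Step 3: 220 μL brought to 18.5 mL → factor 18500/220 = 84.091
Step 4: 12-fold → factor 12
Step 5: 170 μL brought to 4300 μL → factor 4300/170 = 25.294
Step 6: 0.1 mL brought to 0.6 mL → factor 0.6/0.1 = 6
Dilution factor to tube 4 = 3.2242 × 10^5; to tube 6 = 4.8932 × 10^7
[tube 4]/[tube 6] = (factor to tube 6)/(factor to tube 4) = 4.8932 × 10^7/3.2242 × 10^5 = 152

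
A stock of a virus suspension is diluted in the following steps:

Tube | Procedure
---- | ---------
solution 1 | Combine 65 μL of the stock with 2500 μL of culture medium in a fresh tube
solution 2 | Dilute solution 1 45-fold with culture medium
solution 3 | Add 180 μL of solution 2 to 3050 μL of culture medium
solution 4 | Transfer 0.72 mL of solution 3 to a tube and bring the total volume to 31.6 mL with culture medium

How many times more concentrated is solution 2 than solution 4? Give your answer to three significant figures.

Step 1: 65 μL + 2500 μL = 2565 μL total → factor 2565/65 = 39.462
Step 2: 45-fold → factor 45
Step 3: 180 μL + 3050 μL = 3230 μL total → factor 3230/180 = 17.944
Step 4: 0.72 mL brought to 31.6 mL → factor 31.6/0.72 = 43.889
Dilution factor to solution 2 = 1775.8; to solution 4 = 1.3985 × 10^6
[solution 2]/[solution 4] = (factor to solution 4)/(factor to solution 2) = 1.3985 × 10^6/1775.8 = 788

788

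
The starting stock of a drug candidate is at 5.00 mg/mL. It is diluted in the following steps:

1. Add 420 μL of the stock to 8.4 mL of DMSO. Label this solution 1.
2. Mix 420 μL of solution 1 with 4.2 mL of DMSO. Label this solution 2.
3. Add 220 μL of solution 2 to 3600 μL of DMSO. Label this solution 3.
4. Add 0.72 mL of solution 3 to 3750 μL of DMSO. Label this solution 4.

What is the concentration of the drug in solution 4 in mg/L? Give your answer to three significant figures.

0.201 mg/L

Step 1: 420 μL + 8.4 mL = 8820 μL total → factor 8820/420 = 21
Step 2: 420 μL + 4.2 mL = 4620 μL total → factor 4620/420 = 11
Step 3: 220 μL + 3600 μL = 3820 μL total → factor 3820/220 = 17.364
Step 4: 0.72 mL + 3750 μL = 4.47 mL total → factor 4.47/0.72 = 6.2083
Overall dilution factor = 21 × 11 × 17.364 × 6.2083 = 24902
Final = 5.00 mg/mL / 24902 = 0.0002008 mg/mL = 0.201 mg/L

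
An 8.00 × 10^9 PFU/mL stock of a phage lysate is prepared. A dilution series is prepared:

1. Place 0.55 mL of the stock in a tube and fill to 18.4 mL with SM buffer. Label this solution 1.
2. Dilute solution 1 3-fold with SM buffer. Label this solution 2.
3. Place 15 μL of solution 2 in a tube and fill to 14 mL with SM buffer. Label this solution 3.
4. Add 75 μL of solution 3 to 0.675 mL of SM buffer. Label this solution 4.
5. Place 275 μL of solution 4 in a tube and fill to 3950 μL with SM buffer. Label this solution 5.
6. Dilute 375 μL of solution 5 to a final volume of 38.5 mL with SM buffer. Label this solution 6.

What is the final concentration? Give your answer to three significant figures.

Step 1: 0.55 mL brought to 18.4 mL → factor 18.4/0.55 = 33.455
Step 2: 3-fold → factor 3
Step 3: 15 μL brought to 14 mL → factor 14000/15 = 933.33
Step 4: 75 μL + 0.675 mL = 750 μL total → factor 750/75 = 10
Step 5: 275 μL brought to 3950 μL → factor 3950/275 = 14.364
Step 6: 375 μL brought to 38.5 mL → factor 38500/375 = 102.67
Overall dilution factor = 33.455 × 3 × 933.33 × 10 × 14.364 × 102.67 = 1.3814 × 10^9
Final = 8.00 × 10^9 PFU/mL / 1.3814 × 10^9 = 5.79 PFU/mL

5.79 PFU/mL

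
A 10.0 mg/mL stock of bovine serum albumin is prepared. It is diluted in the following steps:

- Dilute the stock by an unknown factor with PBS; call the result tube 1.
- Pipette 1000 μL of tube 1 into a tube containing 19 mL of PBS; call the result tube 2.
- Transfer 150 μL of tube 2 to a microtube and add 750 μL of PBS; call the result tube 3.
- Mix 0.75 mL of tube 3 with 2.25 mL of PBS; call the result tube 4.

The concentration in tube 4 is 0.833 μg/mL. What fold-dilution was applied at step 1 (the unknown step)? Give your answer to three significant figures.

Step 1: unknown factor x
Step 2: 1000 μL + 19 mL = 20000 μL total → factor 20000/1000 = 20
Step 3: 150 μL + 750 μL = 900 μL total → factor 900/150 = 6
Step 4: 0.75 mL + 2.25 mL = 3 mL total → factor 3/0.75 = 4
Product of known-step factors = 480
Overall factor = 10.0 mg/mL / (0.833 μg/mL) = 12005
x = 12005 / 480 = 25.0

25.0-fold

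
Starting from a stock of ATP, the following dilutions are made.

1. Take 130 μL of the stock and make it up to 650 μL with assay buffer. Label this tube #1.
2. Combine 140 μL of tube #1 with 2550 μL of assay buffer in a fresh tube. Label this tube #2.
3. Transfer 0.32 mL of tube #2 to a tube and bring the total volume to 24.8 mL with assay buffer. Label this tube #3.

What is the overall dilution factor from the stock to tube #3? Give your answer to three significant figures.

Step 1: 130 μL brought to 650 μL → factor 650/130 = 5
Step 2: 140 μL + 2550 μL = 2690 μL total → factor 2690/140 = 19.214
Step 3: 0.32 mL brought to 24.8 mL → factor 24.8/0.32 = 77.5
Overall dilution factor = 5 × 19.214 × 77.5 = 7445.5

7.45 × 10^3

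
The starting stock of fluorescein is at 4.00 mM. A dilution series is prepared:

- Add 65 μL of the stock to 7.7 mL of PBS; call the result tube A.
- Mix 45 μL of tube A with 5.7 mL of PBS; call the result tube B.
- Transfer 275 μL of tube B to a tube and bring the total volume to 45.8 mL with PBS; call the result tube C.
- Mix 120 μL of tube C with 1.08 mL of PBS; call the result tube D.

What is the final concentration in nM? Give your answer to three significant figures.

Step 1: 65 μL + 7.7 mL = 7765 μL total → factor 7765/65 = 119.46
Step 2: 45 μL + 5.7 mL = 5745 μL total → factor 5745/45 = 127.67
Step 3: 275 μL brought to 45.8 mL → factor 45800/275 = 166.55
Step 4: 120 μL + 1.08 mL = 1200 μL total → factor 1200/120 = 10
Overall dilution factor = 119.46 × 127.67 × 166.55 × 10 = 2.54 × 10^7
Final = 4.00 mM / 2.54 × 10^7 = 1.575 × 10^-7 mM = 0.157 nM

0.157 nM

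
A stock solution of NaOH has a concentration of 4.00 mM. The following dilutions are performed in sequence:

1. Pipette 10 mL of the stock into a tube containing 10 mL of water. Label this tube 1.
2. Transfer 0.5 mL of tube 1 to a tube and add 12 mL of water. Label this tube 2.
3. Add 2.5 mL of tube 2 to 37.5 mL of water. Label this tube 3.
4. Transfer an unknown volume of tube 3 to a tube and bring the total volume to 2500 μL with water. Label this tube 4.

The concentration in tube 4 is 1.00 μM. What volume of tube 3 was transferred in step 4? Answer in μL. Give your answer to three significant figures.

500 μL

Step 1: 10 mL + 10 mL = 20 mL total → factor 20/10 = 2
Step 2: 0.5 mL + 12 mL = 12.5 mL total → factor 12.5/0.5 = 25
Step 3: 2.5 mL + 37.5 mL = 40 mL total → factor 40/2.5 = 16
Step 4: v brought to 2500 μL → factor = 2500 μL/v
Product of known-step factors = 800
Overall factor = 4.00 mM / (1.00 μM) = 4000
Step-4 factor = 4000 / 800 = 5
v = 2500 μL / 5 = 500 μL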